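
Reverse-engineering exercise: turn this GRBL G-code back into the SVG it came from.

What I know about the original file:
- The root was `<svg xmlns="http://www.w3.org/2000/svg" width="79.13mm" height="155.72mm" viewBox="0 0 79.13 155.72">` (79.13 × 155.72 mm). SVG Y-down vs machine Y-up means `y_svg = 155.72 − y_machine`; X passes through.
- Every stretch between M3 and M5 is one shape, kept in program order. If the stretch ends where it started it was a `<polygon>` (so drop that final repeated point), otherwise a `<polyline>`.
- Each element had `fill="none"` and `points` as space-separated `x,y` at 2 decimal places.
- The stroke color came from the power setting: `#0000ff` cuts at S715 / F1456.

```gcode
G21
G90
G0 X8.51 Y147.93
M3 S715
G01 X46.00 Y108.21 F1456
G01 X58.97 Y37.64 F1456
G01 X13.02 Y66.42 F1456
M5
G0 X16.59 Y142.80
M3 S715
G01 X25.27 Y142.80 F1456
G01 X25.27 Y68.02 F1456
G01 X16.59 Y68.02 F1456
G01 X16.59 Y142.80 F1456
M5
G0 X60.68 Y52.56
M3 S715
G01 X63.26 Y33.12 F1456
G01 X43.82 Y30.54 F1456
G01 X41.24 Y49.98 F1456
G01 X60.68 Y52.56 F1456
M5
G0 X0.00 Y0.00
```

<svg xmlns="http://www.w3.org/2000/svg" width="79.13mm" height="155.72mm" viewBox="0 0 79.13 155.72">
  <polyline points="8.51,7.79 46.00,47.51 58.97,118.08 13.02,89.30" fill="none" stroke="#0000ff"/>
  <polygon points="16.59,12.92 25.27,12.92 25.27,87.70 16.59,87.70" fill="none" stroke="#0000ff"/>
  <polygon points="60.68,103.16 63.26,122.60 43.82,125.18 41.24,105.74" fill="none" stroke="#0000ff"/>
</svg>

Machine Y-up, SVG Y-down with viewBox height 155.72, so y_svg = 155.72 − y_machine; X carries over. Every run uses S715, so all elements get stroke `#0000ff` (cut).

Run 1: The run is open, so emit a `<polyline>` with points (Y-flipped): 8.51,7.79 46.00,47.51 58.97,118.08 13.02,89.30.

Run 2: The run returns to its start, so emit a `<polygon>` with points (Y-flipped): 16.59,12.92 25.27,12.92 25.27,87.70 16.59,87.70.

Run 3: The run returns to its start, so emit a `<polygon>` with points (Y-flipped): 60.68,103.16 63.26,122.60 43.82,125.18 41.24,105.74.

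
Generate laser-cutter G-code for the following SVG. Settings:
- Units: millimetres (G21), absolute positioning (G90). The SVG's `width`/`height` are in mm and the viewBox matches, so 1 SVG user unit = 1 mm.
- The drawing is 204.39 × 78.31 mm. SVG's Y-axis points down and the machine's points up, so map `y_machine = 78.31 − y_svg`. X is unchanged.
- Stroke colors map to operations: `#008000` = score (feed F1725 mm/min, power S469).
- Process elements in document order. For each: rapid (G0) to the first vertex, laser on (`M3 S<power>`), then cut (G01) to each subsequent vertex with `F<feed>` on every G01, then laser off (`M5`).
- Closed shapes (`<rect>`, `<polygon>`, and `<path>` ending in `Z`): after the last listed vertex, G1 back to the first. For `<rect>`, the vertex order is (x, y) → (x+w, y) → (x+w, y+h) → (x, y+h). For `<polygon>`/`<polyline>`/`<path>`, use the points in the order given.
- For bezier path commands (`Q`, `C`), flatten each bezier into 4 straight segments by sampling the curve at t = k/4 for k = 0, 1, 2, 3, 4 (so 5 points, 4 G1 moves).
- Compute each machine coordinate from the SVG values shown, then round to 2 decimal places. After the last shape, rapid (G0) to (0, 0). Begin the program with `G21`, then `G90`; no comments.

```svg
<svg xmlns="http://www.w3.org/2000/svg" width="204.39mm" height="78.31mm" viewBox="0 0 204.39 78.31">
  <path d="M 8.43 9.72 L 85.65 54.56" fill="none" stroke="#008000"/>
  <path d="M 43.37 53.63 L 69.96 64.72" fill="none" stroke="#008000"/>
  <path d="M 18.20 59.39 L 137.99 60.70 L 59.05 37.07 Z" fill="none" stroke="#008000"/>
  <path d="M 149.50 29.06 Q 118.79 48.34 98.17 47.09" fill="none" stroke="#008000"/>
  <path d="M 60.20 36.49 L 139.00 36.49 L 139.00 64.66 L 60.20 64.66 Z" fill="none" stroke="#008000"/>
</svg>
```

G21
G90
G0 X8.43 Y68.59
M3 S469
G01 X85.65 Y23.75 F1725
M5
G0 X43.37 Y24.68
M3 S469
G01 X69.96 Y13.59 F1725
M5
G0 X18.20 Y18.92
M3 S469
G01 X137.99 Y17.61 F1725
G01 X59.05 Y41.24 F1725
G01 X18.20 Y18.92 F1725
M5
G0 X149.50 Y49.25
M3 S469
G01 X134.78 Y40.89 F1725
G01 X121.31 Y35.10 F1725
G01 X109.11 Y31.88 F1725
G01 X98.17 Y31.22 F1725
M5
G0 X60.20 Y41.82
M3 S469
G01 X139.00 Y41.82 F1725
G01 X139.00 Y13.65 F1725
G01 X60.20 Y13.65 F1725
G01 X60.20 Y41.82 F1725
M5
G0 X0.00 Y0.00

1 u = 1 mm; y_m = 78.31 − y.

[1] `<path>` line segment, #008000→score S469 F1725: (8.43,68.59) → (85.65,23.75)

[2] `<path>` line segment, #008000→score S469 F1725: (43.37,24.68) → (69.96,13.59)

[3] `<path>` closed polygon, #008000→score S469 F1725: (18.20,18.92) → (137.99,17.61) → (59.05,41.24) → (18.20,18.92) (closed)

[4] `<path>` quadratic bezier, #008000→score S469 F1725: (149.50,49.25) → (134.78,40.89) → (121.31,35.10) → (109.11,31.88) → (98.17,31.22)

[5] `<path>` rectangle, #008000→score S469 F1725: (60.20,41.82) → (139.00,41.82) → (139.00,13.65) → (60.20,13.65) → (60.20,41.82) (closed)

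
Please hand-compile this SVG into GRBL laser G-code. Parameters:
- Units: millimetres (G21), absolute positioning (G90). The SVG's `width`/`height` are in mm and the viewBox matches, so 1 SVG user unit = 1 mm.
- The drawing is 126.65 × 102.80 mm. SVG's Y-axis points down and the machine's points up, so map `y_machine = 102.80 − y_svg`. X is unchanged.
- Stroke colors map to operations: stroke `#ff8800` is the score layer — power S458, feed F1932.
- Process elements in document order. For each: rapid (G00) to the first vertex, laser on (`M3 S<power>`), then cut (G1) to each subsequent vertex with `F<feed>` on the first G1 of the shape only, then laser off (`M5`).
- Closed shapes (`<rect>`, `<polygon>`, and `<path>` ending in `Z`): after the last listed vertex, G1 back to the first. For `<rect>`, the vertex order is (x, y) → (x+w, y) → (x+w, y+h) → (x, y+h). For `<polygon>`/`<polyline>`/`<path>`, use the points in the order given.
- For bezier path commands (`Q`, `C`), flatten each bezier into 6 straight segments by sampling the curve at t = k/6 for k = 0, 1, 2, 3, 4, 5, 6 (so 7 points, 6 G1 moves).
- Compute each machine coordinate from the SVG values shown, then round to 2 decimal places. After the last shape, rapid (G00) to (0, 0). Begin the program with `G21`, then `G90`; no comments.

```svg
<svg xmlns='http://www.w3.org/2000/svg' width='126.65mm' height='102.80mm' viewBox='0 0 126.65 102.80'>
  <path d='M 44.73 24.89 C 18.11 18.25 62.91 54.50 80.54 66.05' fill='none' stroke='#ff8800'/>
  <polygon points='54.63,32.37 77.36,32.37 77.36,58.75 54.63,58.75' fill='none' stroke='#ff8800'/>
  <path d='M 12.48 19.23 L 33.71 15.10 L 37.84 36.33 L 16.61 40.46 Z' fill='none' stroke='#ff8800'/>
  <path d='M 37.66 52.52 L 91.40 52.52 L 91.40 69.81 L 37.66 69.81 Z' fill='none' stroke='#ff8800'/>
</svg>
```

1 u = 1 mm; y_m = 102.80 − y.

[1] `<path>` cubic bezier, #ff8800→score S458 F1932: (44.73,77.91) → (36.92,77.97) → (38.27,72.76) → (46.04,64.15) → (57.50,54.03) → (69.92,44.27) → (80.54,36.75)

[2] `<polygon>` rectangle, #ff8800→score S458 F1932: (54.63,70.43) → (77.36,70.43) → (77.36,44.05) → (54.63,44.05) → (54.63,70.43) (closed)

[3] `<path>` regular polygon, #ff8800→score S458 F1932: (12.48,83.57) → (33.71,87.70) → (37.84,66.47) → (16.61,62.34) → (12.48,83.57) (closed)

[4] `<path>` rectangle, #ff8800→score S458 F1932: (37.66,50.28) → (91.40,50.28) → (91.40,32.99) → (37.66,32.99) → (37.66,50.28) (closed)

G21
G90
G00 X44.73 Y77.91
M3 S458
G1 X36.92 Y77.97 F1932
G1 X38.27 Y72.76
G1 X46.04 Y64.15
G1 X57.50 Y54.03
G1 X69.92 Y44.27
G1 X80.54 Y36.75
M5
G00 X54.63 Y70.43
M3 S458
G1 X77.36 Y70.43 F1932
G1 X77.36 Y44.05
G1 X54.63 Y44.05
G1 X54.63 Y70.43
M5
G00 X12.48 Y83.57
M3 S458
G1 X33.71 Y87.70 F1932
G1 X37.84 Y66.47
G1 X16.61 Y62.34
G1 X12.48 Y83.57
M5
G00 X37.66 Y50.28
M3 S458
G1 X91.40 Y50.28 F1932
G1 X91.40 Y32.99
G1 X37.66 Y32.99
G1 X37.66 Y50.28
M5
G00 X0.00 Y0.00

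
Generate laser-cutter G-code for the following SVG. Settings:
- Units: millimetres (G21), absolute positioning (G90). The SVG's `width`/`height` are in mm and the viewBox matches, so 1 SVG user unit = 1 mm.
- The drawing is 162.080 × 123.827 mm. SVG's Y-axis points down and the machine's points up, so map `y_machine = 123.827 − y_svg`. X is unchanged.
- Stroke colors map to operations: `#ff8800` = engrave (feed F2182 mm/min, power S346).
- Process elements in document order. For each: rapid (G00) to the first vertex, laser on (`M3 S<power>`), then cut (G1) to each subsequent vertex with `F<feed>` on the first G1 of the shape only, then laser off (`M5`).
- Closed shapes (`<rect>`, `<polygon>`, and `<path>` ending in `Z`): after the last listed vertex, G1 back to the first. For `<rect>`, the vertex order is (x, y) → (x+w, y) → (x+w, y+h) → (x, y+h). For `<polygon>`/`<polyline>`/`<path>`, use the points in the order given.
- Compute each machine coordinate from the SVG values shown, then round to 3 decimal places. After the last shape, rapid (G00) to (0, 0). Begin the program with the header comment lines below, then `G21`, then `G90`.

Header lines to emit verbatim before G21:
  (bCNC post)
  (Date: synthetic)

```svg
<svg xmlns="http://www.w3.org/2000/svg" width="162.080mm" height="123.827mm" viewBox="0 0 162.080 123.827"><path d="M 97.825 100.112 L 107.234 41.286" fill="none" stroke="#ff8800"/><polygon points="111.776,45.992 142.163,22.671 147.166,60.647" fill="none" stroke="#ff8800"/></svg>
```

Since the viewBox matches the mm dimensions, user units are millimetres directly. The only transform is the Y-flip y_m = 123.827 − y_svg.

Shape 1 is a line segment drawn with `<path>`. Its stroke #ff8800 means engrave at S346, F2182. After flipping Y the toolpath is (97.825,23.715) → (107.234,82.541).

Shape 2 is a regular polygon drawn with `<polygon>`. Its stroke #ff8800 means engrave at S346, F2182. After flipping Y the toolpath is (111.776,77.835) → (142.163,101.156) → (147.166,63.180) → (111.776,77.835), returning to the start.

(bCNC post)
(Date: synthetic)
G21
G90
G00 X97.825 Y23.715
M3 S346
G1 X107.234 Y82.541 F2182
M5
G00 X111.776 Y77.835
M3 S346
G1 X142.163 Y101.156 F2182
G1 X147.166 Y63.180
G1 X111.776 Y77.835
M5
G00 X0.000 Y0.000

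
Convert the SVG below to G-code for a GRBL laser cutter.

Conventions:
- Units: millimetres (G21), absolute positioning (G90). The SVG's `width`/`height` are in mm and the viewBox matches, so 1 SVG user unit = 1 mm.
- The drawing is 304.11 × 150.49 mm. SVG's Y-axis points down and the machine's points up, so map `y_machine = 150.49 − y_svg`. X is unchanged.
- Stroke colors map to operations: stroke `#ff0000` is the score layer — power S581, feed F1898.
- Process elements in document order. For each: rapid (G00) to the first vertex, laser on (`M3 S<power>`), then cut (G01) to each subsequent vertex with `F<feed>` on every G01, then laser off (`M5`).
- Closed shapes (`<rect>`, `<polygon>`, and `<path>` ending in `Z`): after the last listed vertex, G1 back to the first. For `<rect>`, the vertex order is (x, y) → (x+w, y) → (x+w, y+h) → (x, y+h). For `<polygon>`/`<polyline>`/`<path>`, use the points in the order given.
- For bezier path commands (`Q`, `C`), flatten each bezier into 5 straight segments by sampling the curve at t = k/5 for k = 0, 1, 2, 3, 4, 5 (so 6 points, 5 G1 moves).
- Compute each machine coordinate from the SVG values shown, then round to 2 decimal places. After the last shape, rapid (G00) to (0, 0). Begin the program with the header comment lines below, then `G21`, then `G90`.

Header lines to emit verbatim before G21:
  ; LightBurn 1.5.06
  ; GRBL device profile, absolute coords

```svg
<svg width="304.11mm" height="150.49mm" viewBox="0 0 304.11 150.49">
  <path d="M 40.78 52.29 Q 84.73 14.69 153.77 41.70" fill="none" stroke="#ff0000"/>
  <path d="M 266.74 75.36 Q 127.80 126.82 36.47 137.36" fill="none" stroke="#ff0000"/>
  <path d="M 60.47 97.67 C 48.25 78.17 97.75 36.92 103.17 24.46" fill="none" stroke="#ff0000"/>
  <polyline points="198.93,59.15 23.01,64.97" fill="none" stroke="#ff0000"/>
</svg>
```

viewBox `0 0 304.11 150.49` with mm width/height → 1 unit = 1 mm. Flip: y_m = 150.49 − y_svg.

**Shape 1** — `<path>` quadratic bezier, stroke `#ff0000` → score (S581, F1898). Control points (SVG): P0=(40.78,52.29), P1=(84.73,14.69), P2=(153.77,41.70); sampled at t=k/5. Machine vertices: (40.78,98.20) → (59.36,110.66) → (79.95,117.94) → (102.55,120.06) → (127.16,117.01) → (153.77,108.79). Open path.

**Shape 2** — `<path>` quadratic bezier, stroke `#ff0000` → score (S581, F1898). Control points (SVG): P0=(266.74,75.36), P1=(127.80,126.82), P2=(36.47,137.36); sampled at t=k/5. Machine vertices: (266.74,75.13) → (213.07,56.18) → (163.21,40.51) → (117.15,28.11) → (74.91,18.98) → (36.47,13.13). Open path.

**Shape 3** — `<path>` cubic bezier, stroke `#ff0000` → score (S581, F1898). Control points (SVG): P0=(60.47,97.67), P1=(48.25,78.17), P2=(97.75,36.92), P3=(103.17,24.46); sampled at t=k/5. Machine vertices: (60.47,52.82) → (59.70,66.73) → (68.66,83.43) → (82.28,100.49) → (95.47,115.50) → (103.17,126.03). Open path.

**Shape 4** — `<polyline>` line segment, stroke `#ff0000` → score (S581, F1898). Machine vertices: (198.93,91.34) → (23.01,85.52). Open path.

; LightBurn 1.5.06
; GRBL device profile, absolute coords
G21
G90
G00 X40.78 Y98.20
M3 S581
G01 X59.36 Y110.66 F1898
G01 X79.95 Y117.94 F1898
G01 X102.55 Y120.06 F1898
G01 X127.16 Y117.01 F1898
G01 X153.77 Y108.79 F1898
M5
G00 X266.74 Y75.13
M3 S581
G01 X213.07 Y56.18 F1898
G01 X163.21 Y40.51 F1898
G01 X117.15 Y28.11 F1898
G01 X74.91 Y18.98 F1898
G01 X36.47 Y13.13 F1898
M5
G00 X60.47 Y52.82
M3 S581
G01 X59.70 Y66.73 F1898
G01 X68.66 Y83.43 F1898
G01 X82.28 Y100.49 F1898
G01 X95.47 Y115.50 F1898
G01 X103.17 Y126.03 F1898
M5
G00 X198.93 Y91.34
M3 S581
G01 X23.01 Y85.52 F1898
M5
G00 X0.00 Y0.00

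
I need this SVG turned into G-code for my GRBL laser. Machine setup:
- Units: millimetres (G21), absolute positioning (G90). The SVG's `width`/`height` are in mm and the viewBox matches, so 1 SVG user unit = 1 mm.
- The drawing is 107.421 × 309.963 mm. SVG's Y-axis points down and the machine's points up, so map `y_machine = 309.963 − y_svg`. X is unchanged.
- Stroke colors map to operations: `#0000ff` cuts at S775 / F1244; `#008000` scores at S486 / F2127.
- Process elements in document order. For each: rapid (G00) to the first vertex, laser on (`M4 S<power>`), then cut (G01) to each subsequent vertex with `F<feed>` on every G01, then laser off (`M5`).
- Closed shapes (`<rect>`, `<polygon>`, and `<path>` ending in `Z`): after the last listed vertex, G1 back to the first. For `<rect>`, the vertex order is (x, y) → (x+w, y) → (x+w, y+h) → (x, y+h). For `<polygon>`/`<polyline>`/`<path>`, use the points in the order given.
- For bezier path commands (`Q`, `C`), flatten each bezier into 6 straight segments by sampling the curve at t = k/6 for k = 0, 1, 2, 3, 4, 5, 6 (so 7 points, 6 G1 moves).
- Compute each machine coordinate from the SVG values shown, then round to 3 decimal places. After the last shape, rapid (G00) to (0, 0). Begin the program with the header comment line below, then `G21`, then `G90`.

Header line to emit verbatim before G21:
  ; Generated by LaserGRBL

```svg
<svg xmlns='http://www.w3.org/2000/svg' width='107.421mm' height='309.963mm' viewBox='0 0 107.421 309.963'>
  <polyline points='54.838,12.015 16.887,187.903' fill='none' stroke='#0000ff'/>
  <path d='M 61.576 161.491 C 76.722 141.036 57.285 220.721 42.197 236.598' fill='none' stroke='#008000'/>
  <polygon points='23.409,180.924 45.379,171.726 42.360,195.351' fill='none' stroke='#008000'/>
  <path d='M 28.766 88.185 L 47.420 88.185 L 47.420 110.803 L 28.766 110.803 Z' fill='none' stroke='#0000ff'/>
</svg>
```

1 u = 1 mm; y_m = 309.963 − y.

[1] `<polyline>` line segment, #0000ff→cut S775 F1244: (54.838,297.948) → (16.887,122.060)

[2] `<path>` cubic bezier, #008000→score S486 F2127: (61.576,148.472) → (66.447,151.114) → (66.636,141.619) → (63.224,124.543) → (57.293,104.439) → (49.923,85.862) → (42.197,73.365)

[3] `<polygon>` regular polygon, #008000→score S486 F2127: (23.409,129.039) → (45.379,138.237) → (42.360,114.612) → (23.409,129.039) (closed)

[4] `<path>` rectangle, #0000ff→cut S775 F1244: (28.766,221.778) → (47.420,221.778) → (47.420,199.160) → (28.766,199.160) → (28.766,221.778) (closed)

; Generated by LaserGRBL
G21
G90
G00 X54.838 Y297.948
M4 S775
G01 X16.887 Y122.060 F1244
M5
G00 X61.576 Y148.472
M4 S486
G01 X66.447 Y151.114 F2127
G01 X66.636 Y141.619 F2127
G01 X63.224 Y124.543 F2127
G01 X57.293 Y104.439 F2127
G01 X49.923 Y85.862 F2127
G01 X42.197 Y73.365 F2127
M5
G00 X23.409 Y129.039
M4 S486
G01 X45.379 Y138.237 F2127
G01 X42.360 Y114.612 F2127
G01 X23.409 Y129.039 F2127
M5
G00 X28.766 Y221.778
M4 S775
G01 X47.420 Y221.778 F1244
G01 X47.420 Y199.160 F1244
G01 X28.766 Y199.160 F1244
G01 X28.766 Y221.778 F1244
M5
G00 X0.000 Y0.000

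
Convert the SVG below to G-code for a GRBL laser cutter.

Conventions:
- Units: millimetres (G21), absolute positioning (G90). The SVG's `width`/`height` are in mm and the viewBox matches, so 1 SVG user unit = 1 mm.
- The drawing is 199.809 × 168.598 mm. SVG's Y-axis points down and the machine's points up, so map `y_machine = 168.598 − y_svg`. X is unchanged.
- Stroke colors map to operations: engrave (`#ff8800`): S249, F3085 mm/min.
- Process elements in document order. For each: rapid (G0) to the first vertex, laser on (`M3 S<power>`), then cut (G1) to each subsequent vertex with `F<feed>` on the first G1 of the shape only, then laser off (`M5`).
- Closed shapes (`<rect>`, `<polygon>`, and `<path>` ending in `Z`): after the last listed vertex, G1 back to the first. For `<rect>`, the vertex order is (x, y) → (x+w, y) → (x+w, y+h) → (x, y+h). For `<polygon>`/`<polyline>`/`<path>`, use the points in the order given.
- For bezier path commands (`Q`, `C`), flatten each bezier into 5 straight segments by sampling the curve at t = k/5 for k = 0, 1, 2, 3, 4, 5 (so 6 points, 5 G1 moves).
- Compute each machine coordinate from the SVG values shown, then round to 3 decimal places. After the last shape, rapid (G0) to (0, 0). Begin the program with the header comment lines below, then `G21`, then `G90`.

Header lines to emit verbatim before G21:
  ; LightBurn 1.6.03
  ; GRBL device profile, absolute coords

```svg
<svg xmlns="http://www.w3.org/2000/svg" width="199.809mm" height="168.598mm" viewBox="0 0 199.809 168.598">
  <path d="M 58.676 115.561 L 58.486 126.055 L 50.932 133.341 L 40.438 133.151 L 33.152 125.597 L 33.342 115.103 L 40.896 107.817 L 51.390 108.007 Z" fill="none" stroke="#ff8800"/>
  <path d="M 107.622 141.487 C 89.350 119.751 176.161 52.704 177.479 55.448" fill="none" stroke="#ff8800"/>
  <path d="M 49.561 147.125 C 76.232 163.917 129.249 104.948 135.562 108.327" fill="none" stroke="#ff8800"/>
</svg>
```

Since the viewBox matches the mm dimensions, user units are millimetres directly. The only transform is the Y-flip y_m = 168.598 − y_svg.

Shape 1 is a regular polygon drawn with `<path>`. Its stroke #ff8800 means engrave at S249, F3085. After flipping Y the toolpath is (58.676,53.037) → (58.486,42.543) → (50.932,35.257) → (40.438,35.447) → (33.152,43.001) → (33.342,53.495) → (40.896,60.781) → (51.390,60.591) → (58.676,53.037), returning to the start.

Shape 2 is a cubic bezier drawn with `<path>`. Its stroke #ff8800 means engrave at S249, F3085. After flipping Y the toolpath is (107.622,27.111) → (107.744,44.669) → (123.939,67.577) → (147.058,90.310) → (167.954,107.342) → (177.479,113.150).

Shape 3 is a cubic bezier drawn with `<path>`. Its stroke #ff8800 means engrave at S249, F3085. After flipping Y the toolpath is (49.561,21.473) → (68.141,19.384) → (89.537,28.849) → (110.244,43.238) → (126.754,55.922) → (135.562,60.271).

; LightBurn 1.6.03
; GRBL device profile, absolute coords
G21
G90
G0 X58.676 Y53.037
M3 S249
G1 X58.486 Y42.543 F3085
G1 X50.932 Y35.257
G1 X40.438 Y35.447
G1 X33.152 Y43.001
G1 X33.342 Y53.495
G1 X40.896 Y60.781
G1 X51.390 Y60.591
G1 X58.676 Y53.037
M5
G0 X107.622 Y27.111
M3 S249
G1 X107.744 Y44.669 F3085
G1 X123.939 Y67.577
G1 X147.058 Y90.310
G1 X167.954 Y107.342
G1 X177.479 Y113.150
M5
G0 X49.561 Y21.473
M3 S249
G1 X68.141 Y19.384 F3085
G1 X89.537 Y28.849
G1 X110.244 Y43.238
G1 X126.754 Y55.922
G1 X135.562 Y60.271
M5
G0 X0.000 Y0.000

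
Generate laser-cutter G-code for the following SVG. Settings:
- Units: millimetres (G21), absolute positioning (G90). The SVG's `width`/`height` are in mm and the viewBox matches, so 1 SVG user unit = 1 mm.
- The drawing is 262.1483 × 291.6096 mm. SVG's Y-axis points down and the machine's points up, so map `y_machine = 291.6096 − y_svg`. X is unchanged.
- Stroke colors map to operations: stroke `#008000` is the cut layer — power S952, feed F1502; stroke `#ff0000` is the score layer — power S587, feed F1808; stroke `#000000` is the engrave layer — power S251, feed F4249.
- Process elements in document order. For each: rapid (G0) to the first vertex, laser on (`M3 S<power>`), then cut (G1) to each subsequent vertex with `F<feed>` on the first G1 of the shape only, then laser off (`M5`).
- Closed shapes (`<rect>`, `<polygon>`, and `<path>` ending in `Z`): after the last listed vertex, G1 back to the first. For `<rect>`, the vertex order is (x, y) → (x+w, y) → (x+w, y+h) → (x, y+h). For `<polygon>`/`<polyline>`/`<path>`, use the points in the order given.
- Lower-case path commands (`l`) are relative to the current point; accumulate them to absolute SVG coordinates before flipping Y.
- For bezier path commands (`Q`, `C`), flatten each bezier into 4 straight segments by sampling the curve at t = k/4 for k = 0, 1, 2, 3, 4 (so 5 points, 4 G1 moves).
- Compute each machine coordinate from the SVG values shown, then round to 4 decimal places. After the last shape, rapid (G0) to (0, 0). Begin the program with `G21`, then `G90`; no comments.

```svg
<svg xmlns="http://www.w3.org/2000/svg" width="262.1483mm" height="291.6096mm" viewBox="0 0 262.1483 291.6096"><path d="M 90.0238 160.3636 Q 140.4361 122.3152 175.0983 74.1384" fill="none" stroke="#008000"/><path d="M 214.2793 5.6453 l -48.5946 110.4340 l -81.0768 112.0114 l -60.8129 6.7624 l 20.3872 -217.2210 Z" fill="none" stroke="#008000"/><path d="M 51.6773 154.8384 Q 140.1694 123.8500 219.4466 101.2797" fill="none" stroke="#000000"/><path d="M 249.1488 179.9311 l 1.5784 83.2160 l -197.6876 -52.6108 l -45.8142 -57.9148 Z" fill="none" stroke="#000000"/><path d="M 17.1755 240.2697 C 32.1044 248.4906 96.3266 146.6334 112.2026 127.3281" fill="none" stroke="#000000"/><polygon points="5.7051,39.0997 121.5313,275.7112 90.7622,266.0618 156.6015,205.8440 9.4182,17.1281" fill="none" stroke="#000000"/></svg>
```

viewBox `0 0 262.1483 291.6096` with mm width/height → 1 unit = 1 mm. Flip: y_m = 291.6096 − y_svg.

**Shape 1** — `<path>` quadratic bezier, stroke `#008000` → cut (S952, F1502). Control points (SVG): P0=(90.0238,160.3636), P1=(140.4361,122.3152), P2=(175.0983,74.1384); sampled at t=k/4. Machine vertices: (90.0238,131.2460) → (114.2456,150.9032) → (136.4986,171.8265) → (156.7828,194.0158) → (175.0983,217.4712). Open path.

**Shape 2** — `<path>` closed polygon, stroke `#008000` → cut (S952, F1502). Machine vertices: (214.2793,285.9643) → (165.6847,175.5303) → (84.6079,63.5189) → (23.7950,56.7565) → (44.1822,273.9775) → (214.2793,285.9643). Closed: final G1 returns to the first vertex.

**Shape 3** — `<path>` quadratic bezier, stroke `#000000` → engrave (S251, F4249). Control points (SVG): P0=(51.6773,154.8384), P1=(140.1694,123.8500), P2=(219.4466,101.2797); sampled at t=k/4. Machine vertices: (51.6773,136.7712) → (95.3474,151.7393) → (137.8657,165.6551) → (179.2321,178.5186) → (219.4466,190.3299). Open path.

**Shape 4** — `<path>` closed polygon, stroke `#000000` → engrave (S251, F4249). Machine vertices: (249.1488,111.6785) → (250.7272,28.4625) → (53.0396,81.0733) → (7.2254,138.9881) → (249.1488,111.6785). Closed: final G1 returns to the first vertex.

**Shape 5** — `<path>` cubic bezier, stroke `#000000` → engrave (S251, F4249). Control points (SVG): P0=(17.1755,240.2697), P1=(32.1044,248.4906), P2=(96.3266,146.6334), P3=(112.2026,127.3281); sampled at t=k/4. Machine vertices: (17.1755,51.3399) → (36.0891,62.8040) → (64.3339,97.4884) → (92.7563,137.3339) → (112.2026,164.2815). Open path.

**Shape 6** — `<polygon>` closed polygon, stroke `#000000` → engrave (S251, F4249). Machine vertices: (5.7051,252.5099) → (121.5313,15.8984) → (90.7622,25.5478) → (156.6015,85.7656) → (9.4182,274.4815) → (5.7051,252.5099). Closed: final G1 returns to the first vertex.

G21
G90
G0 X90.0238 Y131.2460
M3 S952
G1 X114.2456 Y150.9032 F1502
G1 X136.4986 Y171.8265
G1 X156.7828 Y194.0158
G1 X175.0983 Y217.4712
M5
G0 X214.2793 Y285.9643
M3 S952
G1 X165.6847 Y175.5303 F1502
G1 X84.6079 Y63.5189
G1 X23.7950 Y56.7565
G1 X44.1822 Y273.9775
G1 X214.2793 Y285.9643
M5
G0 X51.6773 Y136.7712
M3 S251
G1 X95.3474 Y151.7393 F4249
G1 X137.8657 Y165.6551
G1 X179.2321 Y178.5186
G1 X219.4466 Y190.3299
M5
G0 X249.1488 Y111.6785
M3 S251
G1 X250.7272 Y28.4625 F4249
G1 X53.0396 Y81.0733
G1 X7.2254 Y138.9881
G1 X249.1488 Y111.6785
M5
G0 X17.1755 Y51.3399
M3 S251
G1 X36.0891 Y62.8040 F4249
G1 X64.3339 Y97.4884
G1 X92.7563 Y137.3339
G1 X112.2026 Y164.2815
M5
G0 X5.7051 Y252.5099
M3 S251
G1 X121.5313 Y15.8984 F4249
G1 X90.7622 Y25.5478
G1 X156.6015 Y85.7656
G1 X9.4182 Y274.4815
G1 X5.7051 Y252.5099
M5
G0 X0.0000 Y0.0000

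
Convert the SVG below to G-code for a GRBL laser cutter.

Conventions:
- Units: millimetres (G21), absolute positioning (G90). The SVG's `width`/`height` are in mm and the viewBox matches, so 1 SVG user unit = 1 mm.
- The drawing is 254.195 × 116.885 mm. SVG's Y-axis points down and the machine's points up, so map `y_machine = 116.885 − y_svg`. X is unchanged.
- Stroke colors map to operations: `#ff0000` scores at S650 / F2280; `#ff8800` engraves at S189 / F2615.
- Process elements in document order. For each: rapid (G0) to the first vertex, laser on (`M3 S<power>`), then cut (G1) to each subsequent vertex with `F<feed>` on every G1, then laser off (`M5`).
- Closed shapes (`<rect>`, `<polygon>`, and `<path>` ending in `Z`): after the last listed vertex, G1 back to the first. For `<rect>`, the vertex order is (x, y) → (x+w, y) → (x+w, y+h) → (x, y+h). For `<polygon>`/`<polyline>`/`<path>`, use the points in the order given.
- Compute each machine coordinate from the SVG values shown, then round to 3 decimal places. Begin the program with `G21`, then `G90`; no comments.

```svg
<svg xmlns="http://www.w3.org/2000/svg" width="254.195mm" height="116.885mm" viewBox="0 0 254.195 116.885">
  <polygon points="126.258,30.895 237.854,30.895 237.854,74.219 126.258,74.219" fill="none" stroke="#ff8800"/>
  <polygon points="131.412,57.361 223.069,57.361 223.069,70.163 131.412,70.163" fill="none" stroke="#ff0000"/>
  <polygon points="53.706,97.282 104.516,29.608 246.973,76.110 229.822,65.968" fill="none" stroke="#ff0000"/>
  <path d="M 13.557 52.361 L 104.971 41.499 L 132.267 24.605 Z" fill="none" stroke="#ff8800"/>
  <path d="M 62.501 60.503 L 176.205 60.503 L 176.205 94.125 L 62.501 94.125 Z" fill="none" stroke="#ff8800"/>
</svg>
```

Since the viewBox matches the mm dimensions, user units are millimetres directly. The only transform is the Y-flip y_m = 116.885 − y_svg.

Shape 1 is a rectangle drawn with `<polygon>`. Its stroke #ff8800 means engrave at S189, F2615. After flipping Y the toolpath is (126.258,85.990) → (237.854,85.990) → (237.854,42.666) → (126.258,42.666) → (126.258,85.990), returning to the start.

Shape 2 is a rectangle drawn with `<polygon>`. Its stroke #ff0000 means score at S650, F2280. After flipping Y the toolpath is (131.412,59.524) → (223.069,59.524) → (223.069,46.722) → (131.412,46.722) → (131.412,59.524), returning to the start.

Shape 3 is a closed polygon drawn with `<polygon>`. Its stroke #ff0000 means score at S650, F2280. After flipping Y the toolpath is (53.706,19.603) → (104.516,87.277) → (246.973,40.775) → (229.822,50.917) → (53.706,19.603), returning to the start.

Shape 4 is a closed polygon drawn with `<path>`. Its stroke #ff8800 means engrave at S189, F2615. After flipping Y the toolpath is (13.557,64.524) → (104.971,75.386) → (132.267,92.280) → (13.557,64.524), returning to the start.

Shape 5 is a rectangle drawn with `<path>`. Its stroke #ff8800 means engrave at S189, F2615. After flipping Y the toolpath is (62.501,56.382) → (176.205,56.382) → (176.205,22.760) → (62.501,22.760) → (62.501,56.382), returning to the start.

G21
G90
G0 X126.258 Y85.990
M3 S189
G1 X237.854 Y85.990 F2615
G1 X237.854 Y42.666 F2615
G1 X126.258 Y42.666 F2615
G1 X126.258 Y85.990 F2615
M5
G0 X131.412 Y59.524
M3 S650
G1 X223.069 Y59.524 F2280
G1 X223.069 Y46.722 F2280
G1 X131.412 Y46.722 F2280
G1 X131.412 Y59.524 F2280
M5
G0 X53.706 Y19.603
M3 S650
G1 X104.516 Y87.277 F2280
G1 X246.973 Y40.775 F2280
G1 X229.822 Y50.917 F2280
G1 X53.706 Y19.603 F2280
M5
G0 X13.557 Y64.524
M3 S189
G1 X104.971 Y75.386 F2615
G1 X132.267 Y92.280 F2615
G1 X13.557 Y64.524 F2615
M5
G0 X62.501 Y56.382
M3 S189
G1 X176.205 Y56.382 F2615
G1 X176.205 Y22.760 F2615
G1 X62.501 Y22.760 F2615
G1 X62.501 Y56.382 F2615
M5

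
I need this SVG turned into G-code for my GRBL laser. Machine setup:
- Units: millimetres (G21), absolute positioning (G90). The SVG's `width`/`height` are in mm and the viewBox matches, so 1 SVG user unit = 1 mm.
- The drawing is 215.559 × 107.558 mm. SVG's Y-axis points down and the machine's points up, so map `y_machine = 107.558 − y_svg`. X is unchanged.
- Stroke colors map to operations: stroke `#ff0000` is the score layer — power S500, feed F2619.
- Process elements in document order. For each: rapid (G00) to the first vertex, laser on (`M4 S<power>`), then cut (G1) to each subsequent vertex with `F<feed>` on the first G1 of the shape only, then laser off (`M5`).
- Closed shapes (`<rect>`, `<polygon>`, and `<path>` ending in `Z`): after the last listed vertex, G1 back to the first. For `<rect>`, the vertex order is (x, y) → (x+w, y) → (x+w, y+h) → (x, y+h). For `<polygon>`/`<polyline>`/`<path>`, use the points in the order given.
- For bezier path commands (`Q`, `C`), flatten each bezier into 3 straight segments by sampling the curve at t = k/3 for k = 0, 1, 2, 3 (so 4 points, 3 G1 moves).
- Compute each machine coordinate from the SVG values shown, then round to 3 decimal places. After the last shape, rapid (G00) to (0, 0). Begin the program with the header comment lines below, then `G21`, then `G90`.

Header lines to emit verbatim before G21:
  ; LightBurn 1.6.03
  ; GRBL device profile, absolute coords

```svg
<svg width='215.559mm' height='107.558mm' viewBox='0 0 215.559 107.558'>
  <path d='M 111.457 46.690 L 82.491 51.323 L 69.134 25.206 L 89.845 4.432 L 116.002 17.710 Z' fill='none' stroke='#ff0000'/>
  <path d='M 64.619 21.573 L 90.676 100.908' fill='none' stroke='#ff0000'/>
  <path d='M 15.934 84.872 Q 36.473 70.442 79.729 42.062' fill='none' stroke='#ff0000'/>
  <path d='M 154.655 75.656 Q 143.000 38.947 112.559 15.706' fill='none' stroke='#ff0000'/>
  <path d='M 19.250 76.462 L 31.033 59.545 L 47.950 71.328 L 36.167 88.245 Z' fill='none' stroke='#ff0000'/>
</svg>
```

; LightBurn 1.6.03
; GRBL device profile, absolute coords
G21
G90
G00 X111.457 Y60.868
M4 S500
G1 X82.491 Y56.235 F2619
G1 X69.134 Y82.352
G1 X89.845 Y103.126
G1 X116.002 Y89.848
G1 X111.457 Y60.868
M5
G00 X64.619 Y85.985
M4 S500
G1 X90.676 Y6.650 F2619
M5
G00 X15.934 Y22.686
M4 S500
G1 X32.151 Y33.856 F2619
G1 X53.416 Y48.126
G1 X79.729 Y65.496
M5
G00 X154.655 Y31.902
M4 S500
G1 X144.798 Y54.878 F2619
G1 X130.766 Y74.862
G1 X112.559 Y91.852
M5
G00 X19.250 Y31.096
M4 S500
G1 X31.033 Y48.013 F2619
G1 X47.950 Y36.230
G1 X36.167 Y19.313
G1 X19.250 Y31.096
M5
G00 X0.000 Y0.000

viewBox `0 0 215.559 107.558` with mm width/height → 1 unit = 1 mm. Flip: y_m = 107.558 − y_svg.

**Shape 1** — `<path>` regular polygon, stroke `#ff0000` → score (S500, F2619). Machine vertices: (111.457,60.868) → (82.491,56.235) → (69.134,82.352) → (89.845,103.126) → (116.002,89.848) → (111.457,60.868). Closed: final G1 returns to the first vertex.

**Shape 2** — `<path>` line segment, stroke `#ff0000` → score (S500, F2619). Machine vertices: (64.619,85.985) → (90.676,6.650). Open path.

**Shape 3** — `<path>` quadratic bezier, stroke `#ff0000` → score (S500, F2619). Control points (SVG): P0=(15.934,84.872), P1=(36.473,70.442), P2=(79.729,42.062); sampled at t=k/3. Machine vertices: (15.934,22.686) → (32.151,33.856) → (53.416,48.126) → (79.729,65.496). Open path.

**Shape 4** — `<path>` quadratic bezier, stroke `#ff0000` → score (S500, F2619). Control points (SVG): P0=(154.655,75.656), P1=(143.000,38.947), P2=(112.559,15.706); sampled at t=k/3. Machine vertices: (154.655,31.902) → (144.798,54.878) → (130.766,74.862) → (112.559,91.852). Open path.

**Shape 5** — `<path>` regular polygon, stroke `#ff0000` → score (S500, F2619). Machine vertices: (19.250,31.096) → (31.033,48.013) → (47.950,36.230) → (36.167,19.313) → (19.250,31.096). Closed: final G1 returns to the first vertex.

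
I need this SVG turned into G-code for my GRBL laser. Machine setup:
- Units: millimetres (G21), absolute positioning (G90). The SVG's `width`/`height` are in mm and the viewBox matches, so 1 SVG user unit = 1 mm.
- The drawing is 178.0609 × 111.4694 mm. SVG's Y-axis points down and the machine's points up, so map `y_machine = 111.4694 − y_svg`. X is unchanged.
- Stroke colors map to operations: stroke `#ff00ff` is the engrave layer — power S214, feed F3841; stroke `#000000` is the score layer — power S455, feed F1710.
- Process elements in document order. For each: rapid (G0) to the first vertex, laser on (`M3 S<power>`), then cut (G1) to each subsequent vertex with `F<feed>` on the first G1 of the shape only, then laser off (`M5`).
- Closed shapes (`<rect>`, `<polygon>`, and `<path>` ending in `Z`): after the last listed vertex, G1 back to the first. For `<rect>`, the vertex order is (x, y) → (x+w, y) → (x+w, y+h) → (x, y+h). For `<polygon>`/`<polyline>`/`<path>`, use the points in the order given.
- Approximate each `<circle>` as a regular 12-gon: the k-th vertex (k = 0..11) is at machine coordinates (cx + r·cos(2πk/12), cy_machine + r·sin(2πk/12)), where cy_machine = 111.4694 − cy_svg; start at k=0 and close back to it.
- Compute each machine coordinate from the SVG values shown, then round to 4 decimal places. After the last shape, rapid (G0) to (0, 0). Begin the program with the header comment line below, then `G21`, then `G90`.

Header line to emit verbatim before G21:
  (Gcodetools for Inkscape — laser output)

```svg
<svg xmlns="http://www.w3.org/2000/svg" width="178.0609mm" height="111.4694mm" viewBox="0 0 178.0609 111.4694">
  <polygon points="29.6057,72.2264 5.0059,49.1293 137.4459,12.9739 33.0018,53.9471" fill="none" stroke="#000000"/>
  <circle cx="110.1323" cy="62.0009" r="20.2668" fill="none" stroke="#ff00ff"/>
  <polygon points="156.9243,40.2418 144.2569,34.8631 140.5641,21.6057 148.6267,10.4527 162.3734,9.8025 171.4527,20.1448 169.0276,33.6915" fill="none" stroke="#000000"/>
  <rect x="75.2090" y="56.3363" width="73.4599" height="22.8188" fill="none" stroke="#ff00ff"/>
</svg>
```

Since the viewBox matches the mm dimensions, user units are millimetres directly. The only transform is the Y-flip y_m = 111.4694 − y_svg.

Shape 1 is a closed polygon drawn with `<polygon>`. Its stroke #000000 means score at S455, F1710. After flipping Y the toolpath is (29.6057,39.2430) → (5.0059,62.3401) → (137.4459,98.4955) → (33.0018,57.5223) → (29.6057,39.2430), returning to the start.

Shape 2 is a circle drawn with `<circle>`. Its stroke #ff00ff means engrave at S214, F3841. After flipping Y the toolpath is (130.3991,49.4685) → (127.6839,59.6019) → (120.2657,67.0201) → (110.1323,69.7353) → (99.9989,67.0201) → (92.5807,59.6019) → (89.8655,49.4685) → (92.5807,39.3351) → (99.9989,31.9169) → (110.1323,29.2017) → (120.2657,31.9169) → (127.6839,39.3351) → (130.3991,49.4685), returning to the start.

Shape 3 is a regular polygon drawn with `<polygon>`. Its stroke #000000 means score at S455, F1710. After flipping Y the toolpath is (156.9243,71.2276) → (144.2569,76.6063) → (140.5641,89.8637) → (148.6267,101.0167) → (162.3734,101.6669) → (171.4527,91.3246) → (169.0276,77.7779) → (156.9243,71.2276), returning to the start.

Shape 4 is a rectangle drawn with `<rect>`. Its stroke #ff00ff means engrave at S214, F3841. After flipping Y the toolpath is (75.2090,55.1331) → (148.6689,55.1331) → (148.6689,32.3143) → (75.2090,32.3143) → (75.2090,55.1331), returning to the start.

(Gcodetools for Inkscape — laser output)
G21
G90
G0 X29.6057 Y39.2430
M3 S455
G1 X5.0059 Y62.3401 F1710
G1 X137.4459 Y98.4955
G1 X33.0018 Y57.5223
G1 X29.6057 Y39.2430
M5
G0 X130.3991 Y49.4685
M3 S214
G1 X127.6839 Y59.6019 F3841
G1 X120.2657 Y67.0201
G1 X110.1323 Y69.7353
G1 X99.9989 Y67.0201
G1 X92.5807 Y59.6019
G1 X89.8655 Y49.4685
G1 X92.5807 Y39.3351
G1 X99.9989 Y31.9169
G1 X110.1323 Y29.2017
G1 X120.2657 Y31.9169
G1 X127.6839 Y39.3351
G1 X130.3991 Y49.4685
M5
G0 X156.9243 Y71.2276
M3 S455
G1 X144.2569 Y76.6063 F1710
G1 X140.5641 Y89.8637
G1 X148.6267 Y101.0167
G1 X162.3734 Y101.6669
G1 X171.4527 Y91.3246
G1 X169.0276 Y77.7779
G1 X156.9243 Y71.2276
M5
G0 X75.2090 Y55.1331
M3 S214
G1 X148.6689 Y55.1331 F3841
G1 X148.6689 Y32.3143
G1 X75.2090 Y32.3143
G1 X75.2090 Y55.1331
M5
G0 X0.0000 Y0.0000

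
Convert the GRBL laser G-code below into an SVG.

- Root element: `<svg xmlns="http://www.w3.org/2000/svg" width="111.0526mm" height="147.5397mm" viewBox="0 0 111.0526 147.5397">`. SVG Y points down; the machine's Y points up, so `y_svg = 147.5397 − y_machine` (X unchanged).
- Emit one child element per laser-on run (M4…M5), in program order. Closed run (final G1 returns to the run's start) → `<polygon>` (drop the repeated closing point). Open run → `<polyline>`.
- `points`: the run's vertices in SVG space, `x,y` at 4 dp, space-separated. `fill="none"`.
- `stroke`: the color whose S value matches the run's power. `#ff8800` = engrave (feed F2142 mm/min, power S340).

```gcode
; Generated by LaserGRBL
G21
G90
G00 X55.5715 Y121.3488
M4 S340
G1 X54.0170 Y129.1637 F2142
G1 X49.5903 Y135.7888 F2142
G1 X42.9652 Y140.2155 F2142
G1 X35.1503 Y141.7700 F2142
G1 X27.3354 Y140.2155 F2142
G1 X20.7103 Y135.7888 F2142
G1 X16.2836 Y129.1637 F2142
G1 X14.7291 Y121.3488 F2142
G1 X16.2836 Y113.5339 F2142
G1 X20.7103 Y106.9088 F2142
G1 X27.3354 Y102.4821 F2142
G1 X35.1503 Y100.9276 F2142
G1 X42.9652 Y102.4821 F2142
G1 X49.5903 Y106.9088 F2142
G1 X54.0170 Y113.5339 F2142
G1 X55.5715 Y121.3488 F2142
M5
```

y_svg = 147.5397 − y_m. Every run uses S340, so all elements get stroke `#ff8800` (engrave).

[1] closed run; points: 55.5715,26.1909 54.0170,18.3760 49.5903,11.7509 42.9652,7.3242 35.1503,5.7697 27.3354,7.3242 20.7103,11.7509 16.2836,18.3760 14.7291,26.1909 16.2836,34.0058 20.7103,40.6309 27.3354,45.0576 35.1503,46.6121 42.9652,45.0576 49.5903,40.6309 54.0170,34.0058

<svg xmlns="http://www.w3.org/2000/svg" width="111.0526mm" height="147.5397mm" viewBox="0 0 111.0526 147.5397">
  <polygon points="55.5715,26.1909 54.0170,18.3760 49.5903,11.7509 42.9652,7.3242 35.1503,5.7697 27.3354,7.3242 20.7103,11.7509 16.2836,18.3760 14.7291,26.1909 16.2836,34.0058 20.7103,40.6309 27.3354,45.0576 35.1503,46.6121 42.9652,45.0576 49.5903,40.6309 54.0170,34.0058" fill="none" stroke="#ff8800"/>
</svg>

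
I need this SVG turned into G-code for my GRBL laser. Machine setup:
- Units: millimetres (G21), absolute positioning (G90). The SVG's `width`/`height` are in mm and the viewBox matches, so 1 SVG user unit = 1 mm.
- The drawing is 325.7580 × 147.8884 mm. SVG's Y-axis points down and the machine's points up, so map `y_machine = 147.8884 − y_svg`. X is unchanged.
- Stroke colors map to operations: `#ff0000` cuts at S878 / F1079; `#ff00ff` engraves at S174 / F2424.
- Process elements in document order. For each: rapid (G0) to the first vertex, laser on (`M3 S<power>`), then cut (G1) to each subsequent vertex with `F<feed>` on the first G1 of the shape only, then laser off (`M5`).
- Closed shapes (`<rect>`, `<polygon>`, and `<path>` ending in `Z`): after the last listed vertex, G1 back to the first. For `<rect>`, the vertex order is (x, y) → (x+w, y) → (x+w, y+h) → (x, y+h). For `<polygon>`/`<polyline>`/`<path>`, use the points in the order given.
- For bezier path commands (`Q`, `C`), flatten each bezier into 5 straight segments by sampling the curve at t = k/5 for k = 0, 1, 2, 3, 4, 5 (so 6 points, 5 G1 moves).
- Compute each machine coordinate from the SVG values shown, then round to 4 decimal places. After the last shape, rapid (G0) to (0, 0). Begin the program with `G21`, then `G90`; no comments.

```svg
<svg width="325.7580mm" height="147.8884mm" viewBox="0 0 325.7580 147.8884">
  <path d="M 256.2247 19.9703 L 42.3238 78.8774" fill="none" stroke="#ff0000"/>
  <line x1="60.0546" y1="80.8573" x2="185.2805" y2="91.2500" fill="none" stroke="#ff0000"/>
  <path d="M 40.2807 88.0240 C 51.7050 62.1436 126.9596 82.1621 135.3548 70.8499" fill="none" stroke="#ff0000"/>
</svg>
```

Since the viewBox matches the mm dimensions, user units are millimetres directly. The only transform is the Y-flip y_m = 147.8884 − y_svg.

Shape 1 is a line segment drawn with `<path>`. Its stroke #ff0000 means cut at S878, F1079. After flipping Y the toolpath is (256.2247,127.9181) → (42.3238,69.0110).

Shape 2 is a line segment drawn with `<line>`. Its stroke #ff0000 means cut at S878, F1079. After flipping Y the toolpath is (60.0546,67.0311) → (185.2805,56.6384).

Shape 3 is a cubic bezier drawn with `<path>`. Its stroke #ff0000 means cut at S878, F1079. After flipping Y the toolpath is (40.2807,59.8644) → (53.7494,70.5026) → (76.2643,73.8321) → (101.5522,73.5599) → (123.3401,73.3930) → (135.3548,77.0385).

G21
G90
G0 X256.2247 Y127.9181
M3 S878
G1 X42.3238 Y69.0110 F1079
M5
G0 X60.0546 Y67.0311
M3 S878
G1 X185.2805 Y56.6384 F1079
M5
G0 X40.2807 Y59.8644
M3 S878
G1 X53.7494 Y70.5026 F1079
G1 X76.2643 Y73.8321
G1 X101.5522 Y73.5599
G1 X123.3401 Y73.3930
G1 X135.3548 Y77.0385
M5
G0 X0.0000 Y0.0000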